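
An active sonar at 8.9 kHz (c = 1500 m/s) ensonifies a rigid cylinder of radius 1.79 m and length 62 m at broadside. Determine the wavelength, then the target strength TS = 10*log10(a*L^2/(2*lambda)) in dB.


Step 1: lambda = c/f = 1500/8900 = 0.16854 m
Step 2: TS = 10*log10(a*L^2/(2*lambda)) = 10*log10(1.79*62^2/(2*0.16854)) = 43.1

43.1 dB


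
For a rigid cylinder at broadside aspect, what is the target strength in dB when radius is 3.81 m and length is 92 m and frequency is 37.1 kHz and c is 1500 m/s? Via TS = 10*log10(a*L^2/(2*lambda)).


56.01 dB


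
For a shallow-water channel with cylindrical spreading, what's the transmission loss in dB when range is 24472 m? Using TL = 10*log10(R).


TL = 10*log10(24472) = 43.89

43.89 dB


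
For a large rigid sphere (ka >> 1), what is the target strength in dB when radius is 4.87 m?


7.73 dB


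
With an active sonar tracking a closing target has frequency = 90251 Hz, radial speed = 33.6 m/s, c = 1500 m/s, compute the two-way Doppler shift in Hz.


fd = 2*f*v/c = 2 * 90251 * 33.6 / 1500 = 4043.24

4043.24 Hz


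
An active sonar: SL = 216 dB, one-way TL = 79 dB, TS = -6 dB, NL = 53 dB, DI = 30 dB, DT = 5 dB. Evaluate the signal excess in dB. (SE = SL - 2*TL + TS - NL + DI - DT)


SE = SL - 2*TL + TS - NL + DI - DT = 216 - 2*79 + (-6) - 53 + 30 - 5 = 24

24 dB


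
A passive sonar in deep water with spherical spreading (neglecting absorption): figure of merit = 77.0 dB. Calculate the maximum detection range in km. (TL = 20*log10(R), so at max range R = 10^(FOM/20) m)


At max range FOM = TL, so 20*log10(R) = 77.0
R = 10^(77.0/20) = 7079.46 m = 7.08 km

7.08 km


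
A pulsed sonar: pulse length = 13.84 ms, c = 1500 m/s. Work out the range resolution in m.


10.38 m


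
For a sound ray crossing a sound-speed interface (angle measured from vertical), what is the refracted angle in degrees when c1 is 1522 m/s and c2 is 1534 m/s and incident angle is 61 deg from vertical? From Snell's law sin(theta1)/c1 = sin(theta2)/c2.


sin(theta2) = (c2/c1)*sin(theta1) = (1534/1522)*sin(61 deg) = 0.88152
theta2 = arcsin(0.88152) = 61.83

61.83 deg


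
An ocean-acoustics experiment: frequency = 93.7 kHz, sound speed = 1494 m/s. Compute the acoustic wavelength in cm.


1.59 cm


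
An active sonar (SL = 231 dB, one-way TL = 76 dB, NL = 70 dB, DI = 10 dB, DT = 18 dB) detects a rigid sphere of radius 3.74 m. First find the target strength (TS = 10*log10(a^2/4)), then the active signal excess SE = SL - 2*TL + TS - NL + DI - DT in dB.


Step 1: TS = 10*log10(3.74^2/4) = 5.44 dB
Step 2: SE = SL - 2*TL + TS - NL + DI - DT = 231 - 2*76 + (5.44) - 70 + 10 - 18 = 6.44

6.44 dB


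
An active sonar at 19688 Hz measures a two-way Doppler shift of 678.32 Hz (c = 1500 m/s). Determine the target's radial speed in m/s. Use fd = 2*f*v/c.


From fd = 2*f*v/c, v = c*fd/(2*f) = 1500 * 678.32 / (2*19688) = 25.84

25.84 m/s


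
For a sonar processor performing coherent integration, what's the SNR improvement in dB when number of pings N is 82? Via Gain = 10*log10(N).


19.14 dB


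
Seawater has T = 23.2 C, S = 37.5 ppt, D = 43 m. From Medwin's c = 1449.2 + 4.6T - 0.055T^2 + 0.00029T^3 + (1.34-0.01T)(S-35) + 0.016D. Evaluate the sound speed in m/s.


c = 1449.2 + 4.6*23.2 - 0.055*23.2^2 + 0.00029*23.2^3 + (1.34 - 0.01*23.2)*(37.5 - 35) + 0.016*43 = 1533.4

1533.4 m/s


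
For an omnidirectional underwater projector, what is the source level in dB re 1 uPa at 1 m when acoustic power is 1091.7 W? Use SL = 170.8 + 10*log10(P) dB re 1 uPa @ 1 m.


SL = 170.8 + 10*log10(1091.7) = 170.8 + 30.38 = 201.18

201.18 dB


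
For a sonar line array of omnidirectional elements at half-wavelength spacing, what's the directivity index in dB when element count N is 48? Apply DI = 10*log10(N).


DI = 10*log10(48) = 16.81

16.81 dB


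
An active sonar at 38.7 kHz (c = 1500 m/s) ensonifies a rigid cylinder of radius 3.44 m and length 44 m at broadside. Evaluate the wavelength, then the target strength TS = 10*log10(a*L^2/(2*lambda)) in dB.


Step 1: lambda = c/f = 1500/38700 = 0.03876 m
Step 2: TS = 10*log10(a*L^2/(2*lambda)) = 10*log10(3.44*44^2/(2*0.03876)) = 49.34

49.34 dB


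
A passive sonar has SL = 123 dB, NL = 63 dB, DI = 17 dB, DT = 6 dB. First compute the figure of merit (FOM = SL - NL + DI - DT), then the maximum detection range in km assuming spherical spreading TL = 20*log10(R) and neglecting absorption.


Step 1: FOM = SL - NL + DI - DT = 123 - 63 + 17 - 6 = 71 dB
Step 2: at max range FOM = TL = 20*log10(R), so R = 10^(71/20) = 3548.13 m = 3.55 km

3.55 km


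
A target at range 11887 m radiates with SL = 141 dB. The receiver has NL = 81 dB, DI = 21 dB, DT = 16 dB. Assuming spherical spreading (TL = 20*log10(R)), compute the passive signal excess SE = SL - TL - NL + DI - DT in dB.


Step 1: TL = 20*log10(11887) = 81.5 dB
Step 2: SE = 141 - 81.5 - 81 + 21 - 16 = -16.5

-16.5 dB


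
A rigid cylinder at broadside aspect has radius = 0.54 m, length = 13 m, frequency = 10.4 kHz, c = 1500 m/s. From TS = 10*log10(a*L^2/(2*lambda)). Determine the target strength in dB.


lambda = 1500/10400 = 0.14423 m
TS = 10*log10(0.54*13^2/(2*0.14423)) = 25.0

25.0 dB


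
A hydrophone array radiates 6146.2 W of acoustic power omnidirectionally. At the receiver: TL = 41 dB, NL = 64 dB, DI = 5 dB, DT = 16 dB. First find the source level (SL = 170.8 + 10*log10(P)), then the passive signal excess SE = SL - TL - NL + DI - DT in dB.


Step 1: SL = 170.8 + 10*log10(6146.2) = 208.69 dB
Step 2: SE = SL - TL - NL + DI - DT = 208.69 - 41 - 64 + 5 - 16 = 92.69

92.69 dB


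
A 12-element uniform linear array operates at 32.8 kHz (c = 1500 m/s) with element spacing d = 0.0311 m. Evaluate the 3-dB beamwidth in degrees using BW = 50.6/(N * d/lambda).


6.2 deg


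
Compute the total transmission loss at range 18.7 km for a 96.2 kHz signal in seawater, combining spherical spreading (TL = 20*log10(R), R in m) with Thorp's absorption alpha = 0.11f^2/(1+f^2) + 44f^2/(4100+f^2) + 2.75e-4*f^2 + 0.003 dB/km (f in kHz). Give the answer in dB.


705.33 dB


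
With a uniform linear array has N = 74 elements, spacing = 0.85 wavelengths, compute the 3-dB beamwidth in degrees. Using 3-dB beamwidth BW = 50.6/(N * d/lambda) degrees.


BW = 50.6 / (74 * 0.85) = 50.6 / 62.9 = 0.8

0.8 deg


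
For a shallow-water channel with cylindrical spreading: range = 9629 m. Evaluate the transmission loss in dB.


39.84 dB


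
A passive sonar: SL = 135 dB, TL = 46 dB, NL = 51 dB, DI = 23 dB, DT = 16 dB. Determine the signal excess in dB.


45 dB


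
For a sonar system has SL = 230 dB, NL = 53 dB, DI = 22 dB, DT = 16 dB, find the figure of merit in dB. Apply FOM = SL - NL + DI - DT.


183 dB


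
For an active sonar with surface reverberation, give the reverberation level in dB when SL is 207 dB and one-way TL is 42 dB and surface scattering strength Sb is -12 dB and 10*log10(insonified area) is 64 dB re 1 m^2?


RL = SL - 2*TL + Sb + 10*log10(A) = 207 - 2*42 + (-12) + 64 = 175

175 dB


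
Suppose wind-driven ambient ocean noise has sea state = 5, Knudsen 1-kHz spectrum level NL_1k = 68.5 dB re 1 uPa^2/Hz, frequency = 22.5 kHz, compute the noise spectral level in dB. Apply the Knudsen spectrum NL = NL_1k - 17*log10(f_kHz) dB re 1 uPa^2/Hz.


NL = NL_1k - 17*log10(f_kHz) = 68.5 - 17*log10(22.5) = 68.5 - (22.99) = 45.51

45.51 dB


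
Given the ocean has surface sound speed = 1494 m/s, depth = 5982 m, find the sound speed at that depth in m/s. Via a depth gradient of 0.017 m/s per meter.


c = 1494 + 0.017 * 5982 = 1595.694

1595.694 m/s


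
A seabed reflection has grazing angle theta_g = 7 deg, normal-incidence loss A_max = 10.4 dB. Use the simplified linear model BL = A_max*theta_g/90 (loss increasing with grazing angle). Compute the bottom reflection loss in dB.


BL = A_max * theta_g / 90 = 10.4 * 7 / 90 = 0.81

0.81 dB


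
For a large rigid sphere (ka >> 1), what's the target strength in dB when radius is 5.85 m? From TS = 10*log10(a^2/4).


9.32 dB


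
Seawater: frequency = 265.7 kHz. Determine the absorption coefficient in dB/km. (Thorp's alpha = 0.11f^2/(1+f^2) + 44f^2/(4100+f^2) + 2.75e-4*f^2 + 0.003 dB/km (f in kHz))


61.112 dB/km


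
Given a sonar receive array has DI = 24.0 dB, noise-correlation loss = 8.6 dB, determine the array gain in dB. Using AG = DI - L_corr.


15.4 dB


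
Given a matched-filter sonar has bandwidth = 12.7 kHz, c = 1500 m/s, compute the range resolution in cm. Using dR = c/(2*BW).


5.91 cm


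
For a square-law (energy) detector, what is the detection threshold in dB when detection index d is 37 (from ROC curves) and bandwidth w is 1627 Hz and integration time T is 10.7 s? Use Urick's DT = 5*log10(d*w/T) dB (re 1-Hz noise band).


DT = 5*log10(d*w/T) = 5*log10(37 * 1627 / 10.7) = 5*log10(5626.07) = 18.75

18.75 dB


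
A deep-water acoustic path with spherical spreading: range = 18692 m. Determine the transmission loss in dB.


85.43 dB


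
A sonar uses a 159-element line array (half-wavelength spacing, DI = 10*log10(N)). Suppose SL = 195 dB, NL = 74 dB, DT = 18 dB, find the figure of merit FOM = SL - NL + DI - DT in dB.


Step 1: DI = 10*log10(159) = 22.01 dB
Step 2: FOM = SL - NL + DI - DT = 195 - 74 + 22.01 - 18 = 125.01

125.01 dB


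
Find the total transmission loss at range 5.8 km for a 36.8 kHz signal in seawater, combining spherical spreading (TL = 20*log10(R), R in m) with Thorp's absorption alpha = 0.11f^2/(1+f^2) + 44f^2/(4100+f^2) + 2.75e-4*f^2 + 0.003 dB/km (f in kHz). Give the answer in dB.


Step 1 (Thorp): alpha = 0.11*1354.24/(1+1354.24) + 44*1354.24/(4100+1354.24) + 2.75e-4*1354.24 + 0.003 = 11.4101 dB/km
Step 2: TL_spread = 20*log10(5800) = 75.27 dB
Step 3: TL_abs = alpha*R = 11.4101 * 5.8 = 66.18 dB
Step 4: TL_total = 75.27 + 66.18 = 141.45

141.45 dB


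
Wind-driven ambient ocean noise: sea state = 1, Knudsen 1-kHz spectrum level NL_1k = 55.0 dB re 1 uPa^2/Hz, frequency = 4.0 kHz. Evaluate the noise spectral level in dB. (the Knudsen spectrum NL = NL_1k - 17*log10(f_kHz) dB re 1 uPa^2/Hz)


NL = NL_1k - 17*log10(f_kHz) = 55.0 - 17*log10(4.0) = 55.0 - (10.24) = 44.76

44.76 dB


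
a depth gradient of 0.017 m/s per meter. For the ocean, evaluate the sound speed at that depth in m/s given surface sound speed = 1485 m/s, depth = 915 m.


1500.555 m/s


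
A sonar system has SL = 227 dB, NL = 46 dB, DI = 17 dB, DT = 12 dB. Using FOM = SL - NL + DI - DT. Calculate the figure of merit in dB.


FOM = SL - NL + DI - DT = 227 - 46 + 17 - 12 = 186

186 dB


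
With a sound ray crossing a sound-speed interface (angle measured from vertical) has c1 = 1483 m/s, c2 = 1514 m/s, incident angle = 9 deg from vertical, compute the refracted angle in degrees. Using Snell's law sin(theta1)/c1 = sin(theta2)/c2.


9.19 deg


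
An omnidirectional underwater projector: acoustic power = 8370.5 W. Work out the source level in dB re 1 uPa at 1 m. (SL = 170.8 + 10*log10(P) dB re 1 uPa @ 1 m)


SL = 170.8 + 10*log10(8370.5) = 170.8 + 39.23 = 210.03

210.03 dB


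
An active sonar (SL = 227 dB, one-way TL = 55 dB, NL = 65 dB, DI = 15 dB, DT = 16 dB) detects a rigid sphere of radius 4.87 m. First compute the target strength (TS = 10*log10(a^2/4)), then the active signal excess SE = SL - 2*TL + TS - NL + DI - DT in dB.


Step 1: TS = 10*log10(4.87^2/4) = 7.73 dB
Step 2: SE = SL - 2*TL + TS - NL + DI - DT = 227 - 2*55 + (7.73) - 65 + 15 - 16 = 58.73

58.73 dB


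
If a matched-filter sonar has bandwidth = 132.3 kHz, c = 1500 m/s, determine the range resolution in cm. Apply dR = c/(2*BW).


0.57 cm


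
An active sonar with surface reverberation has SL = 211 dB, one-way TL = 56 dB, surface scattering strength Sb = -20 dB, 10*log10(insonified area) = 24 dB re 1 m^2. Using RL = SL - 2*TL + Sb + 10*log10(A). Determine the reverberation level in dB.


RL = SL - 2*TL + Sb + 10*log10(A) = 211 - 2*56 + (-20) + 24 = 103

103 dB


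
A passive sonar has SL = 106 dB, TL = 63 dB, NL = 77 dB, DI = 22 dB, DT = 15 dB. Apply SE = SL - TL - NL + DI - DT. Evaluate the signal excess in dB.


-27 dB


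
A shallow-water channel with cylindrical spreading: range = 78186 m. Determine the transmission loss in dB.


TL = 10*log10(78186) = 48.93

48.93 dB


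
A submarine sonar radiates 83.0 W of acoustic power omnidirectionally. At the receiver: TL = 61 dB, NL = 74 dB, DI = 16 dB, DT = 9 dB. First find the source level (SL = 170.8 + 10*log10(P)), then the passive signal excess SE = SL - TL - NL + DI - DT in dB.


Step 1: SL = 170.8 + 10*log10(83.0) = 189.99 dB
Step 2: SE = SL - TL - NL + DI - DT = 189.99 - 61 - 74 + 16 - 9 = 61.99

61.99 dB


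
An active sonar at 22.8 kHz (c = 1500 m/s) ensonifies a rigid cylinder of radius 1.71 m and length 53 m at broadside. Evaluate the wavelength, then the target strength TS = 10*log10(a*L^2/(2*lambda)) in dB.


Step 1: lambda = c/f = 1500/22800 = 0.06579 m
Step 2: TS = 10*log10(a*L^2/(2*lambda)) = 10*log10(1.71*53^2/(2*0.06579)) = 45.62

45.62 dB


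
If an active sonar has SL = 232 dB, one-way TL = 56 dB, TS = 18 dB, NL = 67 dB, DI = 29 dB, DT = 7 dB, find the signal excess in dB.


SE = SL - 2*TL + TS - NL + DI - DT = 232 - 2*56 + (18) - 67 + 29 - 7 = 93

93 dB


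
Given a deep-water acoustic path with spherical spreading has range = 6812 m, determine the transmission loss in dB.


TL = 20*log10(6812) = 76.67

76.67 dB


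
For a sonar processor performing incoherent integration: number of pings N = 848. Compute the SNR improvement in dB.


14.64 dB


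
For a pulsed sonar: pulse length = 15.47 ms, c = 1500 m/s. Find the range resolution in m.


dR = c*tau/2 = 1500 * 15.47e-3 / 2 = 11.6025

11.6025 m


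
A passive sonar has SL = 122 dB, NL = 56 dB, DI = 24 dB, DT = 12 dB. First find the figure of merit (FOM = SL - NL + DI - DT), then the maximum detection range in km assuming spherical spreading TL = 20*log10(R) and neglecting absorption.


Step 1: FOM = SL - NL + DI - DT = 122 - 56 + 24 - 12 = 78 dB
Step 2: at max range FOM = TL = 20*log10(R), so R = 10^(78/20) = 7943.28 m = 7.94 km

7.94 km


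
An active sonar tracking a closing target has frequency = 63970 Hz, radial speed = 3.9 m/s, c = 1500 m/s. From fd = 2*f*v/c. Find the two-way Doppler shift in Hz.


fd = 2*f*v/c = 2 * 63970 * 3.9 / 1500 = 332.64

332.64 Hz


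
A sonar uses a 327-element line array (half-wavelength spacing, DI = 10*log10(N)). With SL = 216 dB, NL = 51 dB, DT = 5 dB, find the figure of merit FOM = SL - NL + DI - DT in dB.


Step 1: DI = 10*log10(327) = 25.15 dB
Step 2: FOM = SL - NL + DI - DT = 216 - 51 + 25.15 - 5 = 185.15

185.15 dB


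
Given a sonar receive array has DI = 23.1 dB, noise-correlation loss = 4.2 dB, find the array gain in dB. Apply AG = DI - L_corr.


AG = DI - L_corr = 23.1 - 4.2 = 18.9

18.9 dB


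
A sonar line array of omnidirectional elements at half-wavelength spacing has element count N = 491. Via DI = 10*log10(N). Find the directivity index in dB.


26.91 dB


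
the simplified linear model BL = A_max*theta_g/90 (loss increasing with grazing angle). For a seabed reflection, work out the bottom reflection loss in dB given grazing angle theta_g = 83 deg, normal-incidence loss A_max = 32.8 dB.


BL = A_max * theta_g / 90 = 32.8 * 83 / 90 = 30.25

30.25 dB


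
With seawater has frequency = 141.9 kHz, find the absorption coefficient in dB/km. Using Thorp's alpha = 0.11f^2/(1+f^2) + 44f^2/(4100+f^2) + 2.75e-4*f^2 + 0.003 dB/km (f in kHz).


42.207 dB/km


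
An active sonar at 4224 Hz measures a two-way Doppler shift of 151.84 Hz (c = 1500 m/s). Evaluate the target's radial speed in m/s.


From fd = 2*f*v/c, v = c*fd/(2*f) = 1500 * 151.84 / (2*4224) = 26.96

26.96 m/s


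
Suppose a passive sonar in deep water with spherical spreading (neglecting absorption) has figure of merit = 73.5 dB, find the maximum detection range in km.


4.73 km


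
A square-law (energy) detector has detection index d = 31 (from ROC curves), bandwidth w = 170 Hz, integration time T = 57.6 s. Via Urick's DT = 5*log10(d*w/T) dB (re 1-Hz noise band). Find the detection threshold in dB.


9.81 dB


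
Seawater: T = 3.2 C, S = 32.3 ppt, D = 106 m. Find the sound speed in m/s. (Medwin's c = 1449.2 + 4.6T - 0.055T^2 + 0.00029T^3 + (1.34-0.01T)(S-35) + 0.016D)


c = 1449.2 + 4.6*3.2 - 0.055*3.2^2 + 0.00029*3.2^3 + (1.34 - 0.01*3.2)*(32.3 - 35) + 0.016*106 = 1461.53

1461.53 m/s


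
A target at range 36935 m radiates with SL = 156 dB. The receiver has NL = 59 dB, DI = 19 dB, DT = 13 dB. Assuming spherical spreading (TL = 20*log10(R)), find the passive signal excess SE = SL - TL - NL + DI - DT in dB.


11.65 dB


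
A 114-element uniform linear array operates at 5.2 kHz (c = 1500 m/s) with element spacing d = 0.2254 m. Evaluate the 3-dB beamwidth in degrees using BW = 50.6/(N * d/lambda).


Step 1: lambda = 1500/5200 = 0.28846 m
Step 2: d/lambda = 0.2254/0.28846 = 0.7814
Step 3: BW = 50.6/(N * d/lambda) = 50.6/(114 * 0.7814) = 0.57

0.57 deg


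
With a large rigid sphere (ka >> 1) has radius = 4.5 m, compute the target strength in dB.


TS = 10*log10(4.5^2 / 4) = 10*log10(5.0625) = 7.04

7.04 dB


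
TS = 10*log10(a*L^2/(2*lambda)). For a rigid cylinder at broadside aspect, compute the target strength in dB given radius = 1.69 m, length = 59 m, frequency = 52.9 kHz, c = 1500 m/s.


lambda = 1500/52900 = 0.02836 m
TS = 10*log10(1.69*59^2/(2*0.02836)) = 50.16

50.16 dB


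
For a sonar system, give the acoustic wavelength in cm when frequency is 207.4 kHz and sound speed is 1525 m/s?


lambda = c/f = 1525 / 207400 = 0.0074 m = 0.74 cm

0.74 cm


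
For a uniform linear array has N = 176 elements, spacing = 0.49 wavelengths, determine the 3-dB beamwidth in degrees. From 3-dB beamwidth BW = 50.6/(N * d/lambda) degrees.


BW = 50.6 / (176 * 0.49) = 50.6 / 86.24 = 0.59

0.59 deg


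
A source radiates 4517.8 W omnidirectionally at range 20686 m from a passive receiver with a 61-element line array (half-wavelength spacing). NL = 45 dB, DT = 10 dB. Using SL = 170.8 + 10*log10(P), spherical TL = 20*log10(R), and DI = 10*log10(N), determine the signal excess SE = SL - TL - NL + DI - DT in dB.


Step 1: SL = 170.8 + 10*log10(4517.8) = 207.35 dB
Step 2: TL = 20*log10(20686) = 86.31 dB
Step 3: DI = 10*log10(61) = 17.85 dB
Step 4: SE = SL - TL - NL + DI - DT = 207.35 - 86.31 - 45 + 17.85 - 10 = 83.89

83.89 dB


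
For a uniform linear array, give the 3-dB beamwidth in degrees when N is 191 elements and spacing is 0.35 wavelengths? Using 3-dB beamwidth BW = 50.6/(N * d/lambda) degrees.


BW = 50.6 / (191 * 0.35) = 50.6 / 66.85 = 0.76

0.76 deg


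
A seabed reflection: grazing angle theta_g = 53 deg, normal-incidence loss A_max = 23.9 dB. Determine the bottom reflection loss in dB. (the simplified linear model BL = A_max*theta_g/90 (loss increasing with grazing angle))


BL = A_max * theta_g / 90 = 23.9 * 53 / 90 = 14.07

14.07 dB


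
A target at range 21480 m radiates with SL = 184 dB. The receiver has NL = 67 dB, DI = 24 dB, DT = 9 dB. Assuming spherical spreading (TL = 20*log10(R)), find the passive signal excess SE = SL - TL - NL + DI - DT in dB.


Step 1: TL = 20*log10(21480) = 86.64 dB
Step 2: SE = 184 - 86.64 - 67 + 24 - 9 = 45.36

45.36 dB


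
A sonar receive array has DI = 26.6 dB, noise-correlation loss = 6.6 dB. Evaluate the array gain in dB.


AG = DI - L_corr = 26.6 - 6.6 = 20.0

20.0 dB


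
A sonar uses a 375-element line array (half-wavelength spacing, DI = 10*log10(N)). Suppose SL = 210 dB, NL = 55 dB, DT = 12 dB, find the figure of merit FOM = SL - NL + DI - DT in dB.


Step 1: DI = 10*log10(375) = 25.74 dB
Step 2: FOM = SL - NL + DI - DT = 210 - 55 + 25.74 - 12 = 168.74

168.74 dB


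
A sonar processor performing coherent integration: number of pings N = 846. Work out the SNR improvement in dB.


29.27 dB


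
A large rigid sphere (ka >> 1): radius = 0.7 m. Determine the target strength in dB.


TS = 10*log10(0.7^2 / 4) = 10*log10(0.1225) = -9.12

-9.12 dB


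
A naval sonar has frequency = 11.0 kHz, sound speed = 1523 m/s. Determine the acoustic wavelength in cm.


lambda = c/f = 1523 / 11000 = 0.1385 m = 13.85 cm

13.85 cm


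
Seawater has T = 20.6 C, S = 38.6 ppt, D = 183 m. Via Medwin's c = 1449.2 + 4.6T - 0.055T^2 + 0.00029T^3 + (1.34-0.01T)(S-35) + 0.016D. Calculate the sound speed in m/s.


1530.17 m/s


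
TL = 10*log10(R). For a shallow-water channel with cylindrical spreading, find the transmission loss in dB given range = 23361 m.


TL = 10*log10(23361) = 43.68

43.68 dB


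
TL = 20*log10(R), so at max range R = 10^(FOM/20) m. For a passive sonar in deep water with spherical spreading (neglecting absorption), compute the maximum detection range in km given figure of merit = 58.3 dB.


At max range FOM = TL, so 20*log10(R) = 58.3
R = 10^(58.3/20) = 822.24 m = 0.82 km

0.82 km


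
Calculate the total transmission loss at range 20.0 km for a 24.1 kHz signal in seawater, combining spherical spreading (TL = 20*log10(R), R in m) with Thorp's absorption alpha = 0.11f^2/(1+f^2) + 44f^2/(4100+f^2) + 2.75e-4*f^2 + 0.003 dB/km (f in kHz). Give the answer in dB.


Step 1 (Thorp): alpha = 0.11*580.81/(1+580.81) + 44*580.81/(4100+580.81) + 2.75e-4*580.81 + 0.003 = 5.7322 dB/km
Step 2: TL_spread = 20*log10(20000) = 86.02 dB
Step 3: TL_abs = alpha*R = 5.7322 * 20.0 = 114.64 dB
Step 4: TL_total = 86.02 + 114.64 = 200.66

200.66 dB


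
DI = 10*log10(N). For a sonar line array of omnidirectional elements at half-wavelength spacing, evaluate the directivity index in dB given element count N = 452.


DI = 10*log10(452) = 26.55

26.55 dB


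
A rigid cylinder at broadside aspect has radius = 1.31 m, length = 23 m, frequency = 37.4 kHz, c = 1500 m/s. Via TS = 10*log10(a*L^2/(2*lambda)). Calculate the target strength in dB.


lambda = 1500/37400 = 0.04011 m
TS = 10*log10(1.31*23^2/(2*0.04011)) = 39.36

39.36 dB


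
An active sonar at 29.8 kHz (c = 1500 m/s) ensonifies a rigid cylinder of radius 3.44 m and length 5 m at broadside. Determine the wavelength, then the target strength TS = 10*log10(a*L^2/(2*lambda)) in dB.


Step 1: lambda = c/f = 1500/29800 = 0.05034 m
Step 2: TS = 10*log10(a*L^2/(2*lambda)) = 10*log10(3.44*5^2/(2*0.05034)) = 29.32

29.32 dB


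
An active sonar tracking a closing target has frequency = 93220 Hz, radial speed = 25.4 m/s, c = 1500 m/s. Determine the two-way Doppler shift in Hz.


3157.05 Hz


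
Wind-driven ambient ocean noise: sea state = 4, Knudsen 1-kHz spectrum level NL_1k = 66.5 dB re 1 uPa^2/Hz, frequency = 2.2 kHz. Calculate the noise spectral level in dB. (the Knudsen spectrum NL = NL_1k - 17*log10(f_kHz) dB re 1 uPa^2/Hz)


NL = NL_1k - 17*log10(f_kHz) = 66.5 - 17*log10(2.2) = 66.5 - (5.82) = 60.68

60.68 dB


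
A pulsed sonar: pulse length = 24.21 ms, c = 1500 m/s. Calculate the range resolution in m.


18.1575 m


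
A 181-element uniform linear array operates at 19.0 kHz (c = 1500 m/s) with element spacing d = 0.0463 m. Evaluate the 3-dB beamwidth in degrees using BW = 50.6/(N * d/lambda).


Step 1: lambda = 1500/19000 = 0.07895 m
Step 2: d/lambda = 0.0463/0.07895 = 0.5864
Step 3: BW = 50.6/(N * d/lambda) = 50.6/(181 * 0.5864) = 0.48

0.48 deg


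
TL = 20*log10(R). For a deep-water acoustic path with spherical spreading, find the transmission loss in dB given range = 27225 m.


TL = 20*log10(27225) = 88.7

88.7 dB


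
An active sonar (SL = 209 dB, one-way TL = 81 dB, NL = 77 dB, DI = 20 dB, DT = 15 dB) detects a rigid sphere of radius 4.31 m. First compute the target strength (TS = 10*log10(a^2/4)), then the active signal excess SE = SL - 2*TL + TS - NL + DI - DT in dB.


Step 1: TS = 10*log10(4.31^2/4) = 6.67 dB
Step 2: SE = SL - 2*TL + TS - NL + DI - DT = 209 - 2*81 + (6.67) - 77 + 20 - 15 = -18.33

-18.33 dB


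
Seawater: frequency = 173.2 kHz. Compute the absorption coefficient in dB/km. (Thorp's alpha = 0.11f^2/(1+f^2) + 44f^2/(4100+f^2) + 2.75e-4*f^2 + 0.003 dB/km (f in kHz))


47.072 dB/km


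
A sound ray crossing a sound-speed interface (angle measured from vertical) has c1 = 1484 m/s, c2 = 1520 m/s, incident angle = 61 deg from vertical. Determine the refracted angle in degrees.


sin(theta2) = (c2/c1)*sin(theta1) = (1520/1484)*sin(61 deg) = 0.89584
theta2 = arcsin(0.89584) = 63.62

63.62 deg


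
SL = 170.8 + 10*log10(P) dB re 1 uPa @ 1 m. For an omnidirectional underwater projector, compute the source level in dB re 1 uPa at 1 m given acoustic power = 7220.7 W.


SL = 170.8 + 10*log10(7220.7) = 170.8 + 38.59 = 209.39

209.39 dB


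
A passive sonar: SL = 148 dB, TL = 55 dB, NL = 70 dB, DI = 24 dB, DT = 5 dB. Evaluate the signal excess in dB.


SE = SL - TL - NL + DI - DT = 148 - 55 - 70 + 24 - 5 = 42

42 dB


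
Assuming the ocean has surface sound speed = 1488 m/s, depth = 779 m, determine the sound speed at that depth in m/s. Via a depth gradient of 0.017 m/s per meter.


c = 1488 + 0.017 * 779 = 1501.243

1501.243 m/s


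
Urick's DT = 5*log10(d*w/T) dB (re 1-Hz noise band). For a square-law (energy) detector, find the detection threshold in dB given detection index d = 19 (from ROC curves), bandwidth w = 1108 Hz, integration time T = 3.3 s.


DT = 5*log10(d*w/T) = 5*log10(19 * 1108 / 3.3) = 5*log10(6379.39) = 19.02

19.02 dB


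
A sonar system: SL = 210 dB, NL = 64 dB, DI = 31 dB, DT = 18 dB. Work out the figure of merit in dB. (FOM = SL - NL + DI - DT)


FOM = SL - NL + DI - DT = 210 - 64 + 31 - 18 = 159

159 dB


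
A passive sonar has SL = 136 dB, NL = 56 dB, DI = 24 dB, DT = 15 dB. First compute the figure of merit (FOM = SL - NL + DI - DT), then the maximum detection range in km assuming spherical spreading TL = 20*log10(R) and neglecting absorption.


Step 1: FOM = SL - NL + DI - DT = 136 - 56 + 24 - 15 = 89 dB
Step 2: at max range FOM = TL = 20*log10(R), so R = 10^(89/20) = 28183.83 m = 28.18 km

28.18 km


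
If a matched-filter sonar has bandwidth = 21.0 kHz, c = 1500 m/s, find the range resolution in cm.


dR = c/(2*BW) = 1500 / (2 * 21.0e3) = 0.0357 m = 3.57 cm

3.57 cm


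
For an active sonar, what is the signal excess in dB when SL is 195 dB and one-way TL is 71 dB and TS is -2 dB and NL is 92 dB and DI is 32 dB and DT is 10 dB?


-19 dB


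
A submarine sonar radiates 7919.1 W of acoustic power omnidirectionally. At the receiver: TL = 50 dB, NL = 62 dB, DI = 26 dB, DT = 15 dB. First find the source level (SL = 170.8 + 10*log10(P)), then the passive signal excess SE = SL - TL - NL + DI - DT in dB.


Step 1: SL = 170.8 + 10*log10(7919.1) = 209.79 dB
Step 2: SE = SL - TL - NL + DI - DT = 209.79 - 50 - 62 + 26 - 15 = 108.79

108.79 dB


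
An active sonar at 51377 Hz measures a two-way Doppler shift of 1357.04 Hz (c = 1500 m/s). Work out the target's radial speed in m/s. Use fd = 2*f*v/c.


19.81 m/s


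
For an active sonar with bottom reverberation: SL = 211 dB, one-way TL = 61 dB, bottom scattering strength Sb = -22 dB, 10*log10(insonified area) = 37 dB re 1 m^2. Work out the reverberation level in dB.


RL = SL - 2*TL + Sb + 10*log10(A) = 211 - 2*61 + (-22) + 37 = 104

104 dB


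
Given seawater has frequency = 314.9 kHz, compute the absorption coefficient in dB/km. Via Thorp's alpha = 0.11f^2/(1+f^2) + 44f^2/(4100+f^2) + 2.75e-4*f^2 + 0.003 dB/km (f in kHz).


69.636 dB/km


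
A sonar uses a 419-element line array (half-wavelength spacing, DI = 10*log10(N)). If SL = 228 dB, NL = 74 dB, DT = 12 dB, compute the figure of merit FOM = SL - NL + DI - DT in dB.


Step 1: DI = 10*log10(419) = 26.22 dB
Step 2: FOM = SL - NL + DI - DT = 228 - 74 + 26.22 - 12 = 168.22

168.22 dB


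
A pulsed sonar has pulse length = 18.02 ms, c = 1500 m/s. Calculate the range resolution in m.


dR = c*tau/2 = 1500 * 18.02e-3 / 2 = 13.515

13.515 m


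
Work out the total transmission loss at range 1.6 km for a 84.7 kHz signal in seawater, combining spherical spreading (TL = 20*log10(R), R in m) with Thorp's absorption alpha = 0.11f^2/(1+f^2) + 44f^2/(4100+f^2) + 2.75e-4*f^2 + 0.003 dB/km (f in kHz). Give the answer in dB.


Step 1 (Thorp): alpha = 0.11*7174.09/(1+7174.09) + 44*7174.09/(4100+7174.09) + 2.75e-4*7174.09 + 0.003 = 30.0846 dB/km
Step 2: TL_spread = 20*log10(1600) = 64.08 dB
Step 3: TL_abs = alpha*R = 30.0846 * 1.6 = 48.14 dB
Step 4: TL_total = 64.08 + 48.14 = 112.22

112.22 dB


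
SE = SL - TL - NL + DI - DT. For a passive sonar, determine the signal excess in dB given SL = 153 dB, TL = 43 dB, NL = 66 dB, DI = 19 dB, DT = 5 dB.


SE = SL - TL - NL + DI - DT = 153 - 43 - 66 + 19 - 5 = 58

58 dB


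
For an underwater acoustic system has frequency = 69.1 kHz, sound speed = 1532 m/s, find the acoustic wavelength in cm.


2.22 cm


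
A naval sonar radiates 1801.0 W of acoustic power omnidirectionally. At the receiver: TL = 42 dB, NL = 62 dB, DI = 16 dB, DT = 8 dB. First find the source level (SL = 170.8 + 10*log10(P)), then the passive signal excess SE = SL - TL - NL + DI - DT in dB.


Step 1: SL = 170.8 + 10*log10(1801.0) = 203.36 dB
Step 2: SE = SL - TL - NL + DI - DT = 203.36 - 42 - 62 + 16 - 8 = 107.36

107.36 dB


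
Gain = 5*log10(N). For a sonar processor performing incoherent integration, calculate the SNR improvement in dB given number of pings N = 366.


Gain = 5*log10(366) = 12.82

12.82 dB


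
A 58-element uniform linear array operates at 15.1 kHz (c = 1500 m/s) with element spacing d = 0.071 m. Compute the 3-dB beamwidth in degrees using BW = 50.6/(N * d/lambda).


Step 1: lambda = 1500/15100 = 0.09934 m
Step 2: d/lambda = 0.071/0.09934 = 0.7147
Step 3: BW = 50.6/(N * d/lambda) = 50.6/(58 * 0.7147) = 1.22

1.22 deg


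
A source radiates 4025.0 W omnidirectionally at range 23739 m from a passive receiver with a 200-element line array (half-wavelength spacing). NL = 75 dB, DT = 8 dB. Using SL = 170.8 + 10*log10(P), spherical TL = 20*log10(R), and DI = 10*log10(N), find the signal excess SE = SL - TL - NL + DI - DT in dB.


Step 1: SL = 170.8 + 10*log10(4025.0) = 206.85 dB
Step 2: TL = 20*log10(23739) = 87.51 dB
Step 3: DI = 10*log10(200) = 23.01 dB
Step 4: SE = SL - TL - NL + DI - DT = 206.85 - 87.51 - 75 + 23.01 - 8 = 59.35

59.35 dB


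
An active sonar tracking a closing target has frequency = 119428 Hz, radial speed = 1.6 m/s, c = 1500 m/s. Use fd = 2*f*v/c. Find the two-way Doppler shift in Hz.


254.78 Hz


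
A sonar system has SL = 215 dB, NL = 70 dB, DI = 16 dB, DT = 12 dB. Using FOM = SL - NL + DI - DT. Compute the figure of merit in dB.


149 dB


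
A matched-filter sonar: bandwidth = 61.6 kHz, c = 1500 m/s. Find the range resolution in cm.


dR = c/(2*BW) = 1500 / (2 * 61.6e3) = 0.0122 m = 1.22 cm

1.22 cm


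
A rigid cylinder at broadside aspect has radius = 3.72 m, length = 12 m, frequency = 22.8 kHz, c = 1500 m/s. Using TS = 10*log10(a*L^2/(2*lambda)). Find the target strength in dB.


36.1 dB


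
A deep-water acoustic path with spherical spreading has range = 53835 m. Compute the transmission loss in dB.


TL = 20*log10(53835) = 94.62

94.62 dB


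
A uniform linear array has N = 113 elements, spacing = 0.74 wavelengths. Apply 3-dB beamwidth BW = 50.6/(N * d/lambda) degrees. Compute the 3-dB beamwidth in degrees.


BW = 50.6 / (113 * 0.74) = 50.6 / 83.62 = 0.61

0.61 deg


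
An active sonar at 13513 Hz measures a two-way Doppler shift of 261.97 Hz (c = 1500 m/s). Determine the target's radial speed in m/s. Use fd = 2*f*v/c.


From fd = 2*f*v/c, v = c*fd/(2*f) = 1500 * 261.97 / (2*13513) = 14.54

14.54 m/s


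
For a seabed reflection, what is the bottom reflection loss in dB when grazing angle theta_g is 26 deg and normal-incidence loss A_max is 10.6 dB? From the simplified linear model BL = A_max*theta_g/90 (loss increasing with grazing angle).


3.06 dB


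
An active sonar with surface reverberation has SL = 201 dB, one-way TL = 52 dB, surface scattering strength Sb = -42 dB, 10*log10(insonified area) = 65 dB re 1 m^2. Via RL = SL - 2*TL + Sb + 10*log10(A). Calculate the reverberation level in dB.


RL = SL - 2*TL + Sb + 10*log10(A) = 201 - 2*52 + (-42) + 65 = 120

120 dB


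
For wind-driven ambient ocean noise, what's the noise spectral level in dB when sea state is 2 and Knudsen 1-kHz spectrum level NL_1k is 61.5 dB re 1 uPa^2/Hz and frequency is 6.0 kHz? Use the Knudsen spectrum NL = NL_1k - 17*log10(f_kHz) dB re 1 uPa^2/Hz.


48.27 dB


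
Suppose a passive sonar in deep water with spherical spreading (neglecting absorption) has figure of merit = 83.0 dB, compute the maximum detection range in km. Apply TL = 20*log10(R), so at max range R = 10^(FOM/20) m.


At max range FOM = TL, so 20*log10(R) = 83.0
R = 10^(83.0/20) = 14125.38 m = 14.13 km

14.13 km


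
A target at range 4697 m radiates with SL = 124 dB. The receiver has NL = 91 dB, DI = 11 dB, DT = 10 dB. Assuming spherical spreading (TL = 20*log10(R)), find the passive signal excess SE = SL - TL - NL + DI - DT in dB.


Step 1: TL = 20*log10(4697) = 73.44 dB
Step 2: SE = 124 - 73.44 - 91 + 11 - 10 = -39.44

-39.44 dB


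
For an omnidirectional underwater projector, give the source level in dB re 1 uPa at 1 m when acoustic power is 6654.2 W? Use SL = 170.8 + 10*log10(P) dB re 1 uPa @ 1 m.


209.03 dB


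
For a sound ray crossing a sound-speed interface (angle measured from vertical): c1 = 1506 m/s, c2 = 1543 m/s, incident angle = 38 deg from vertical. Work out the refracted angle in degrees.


sin(theta2) = (c2/c1)*sin(theta1) = (1543/1506)*sin(38 deg) = 0.63079
theta2 = arcsin(0.63079) = 39.11

39.11 deg


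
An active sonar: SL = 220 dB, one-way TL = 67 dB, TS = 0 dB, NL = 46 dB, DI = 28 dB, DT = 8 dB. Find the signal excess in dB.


SE = SL - 2*TL + TS - NL + DI - DT = 220 - 2*67 + (0) - 46 + 28 - 8 = 60

60 dB


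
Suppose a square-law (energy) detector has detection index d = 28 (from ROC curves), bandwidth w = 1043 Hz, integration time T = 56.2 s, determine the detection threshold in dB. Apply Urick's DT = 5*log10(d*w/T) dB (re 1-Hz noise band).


13.58 dB


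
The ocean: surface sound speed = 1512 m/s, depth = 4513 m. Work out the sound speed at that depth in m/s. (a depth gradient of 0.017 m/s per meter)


c = 1512 + 0.017 * 4513 = 1588.721

1588.721 m/s


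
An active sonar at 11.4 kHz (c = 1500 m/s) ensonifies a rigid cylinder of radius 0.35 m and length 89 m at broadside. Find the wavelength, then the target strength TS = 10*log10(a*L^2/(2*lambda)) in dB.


Step 1: lambda = c/f = 1500/11400 = 0.13158 m
Step 2: TS = 10*log10(a*L^2/(2*lambda)) = 10*log10(0.35*89^2/(2*0.13158)) = 40.23

40.23 dB


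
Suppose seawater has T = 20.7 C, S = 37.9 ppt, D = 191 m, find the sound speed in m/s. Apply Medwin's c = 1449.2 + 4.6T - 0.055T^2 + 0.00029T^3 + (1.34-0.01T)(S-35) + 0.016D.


c = 1449.2 + 4.6*20.7 - 0.055*20.7^2 + 0.00029*20.7^3 + (1.34 - 0.01*20.7)*(37.9 - 35) + 0.016*191 = 1529.77

1529.77 m/s


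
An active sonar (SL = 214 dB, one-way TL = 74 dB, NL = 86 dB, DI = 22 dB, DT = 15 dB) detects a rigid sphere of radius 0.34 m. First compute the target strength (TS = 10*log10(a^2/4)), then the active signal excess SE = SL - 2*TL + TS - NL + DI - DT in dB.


Step 1: TS = 10*log10(0.34^2/4) = -15.39 dB
Step 2: SE = SL - 2*TL + TS - NL + DI - DT = 214 - 2*74 + (-15.39) - 86 + 22 - 15 = -28.39

-28.39 dB


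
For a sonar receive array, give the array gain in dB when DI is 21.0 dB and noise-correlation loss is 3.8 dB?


17.2 dB


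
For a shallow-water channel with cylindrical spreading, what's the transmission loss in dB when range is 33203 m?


45.21 dB


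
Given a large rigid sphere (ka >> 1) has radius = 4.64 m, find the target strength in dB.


TS = 10*log10(4.64^2 / 4) = 10*log10(5.3824) = 7.31

7.31 dB


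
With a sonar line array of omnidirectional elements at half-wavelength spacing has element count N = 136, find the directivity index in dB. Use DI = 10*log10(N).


21.34 dB


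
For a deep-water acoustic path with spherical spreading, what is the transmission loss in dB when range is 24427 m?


TL = 20*log10(24427) = 87.76

87.76 dB


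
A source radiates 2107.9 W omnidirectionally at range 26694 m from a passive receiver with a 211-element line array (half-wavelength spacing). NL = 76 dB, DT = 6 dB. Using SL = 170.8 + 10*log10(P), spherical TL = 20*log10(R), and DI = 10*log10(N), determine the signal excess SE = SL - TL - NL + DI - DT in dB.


56.75 dB


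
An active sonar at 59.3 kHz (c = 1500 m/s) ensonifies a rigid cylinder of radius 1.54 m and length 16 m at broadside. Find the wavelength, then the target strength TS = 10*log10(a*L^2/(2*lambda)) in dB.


Step 1: lambda = c/f = 1500/59300 = 0.0253 m
Step 2: TS = 10*log10(a*L^2/(2*lambda)) = 10*log10(1.54*16^2/(2*0.0253)) = 38.92

38.92 dB


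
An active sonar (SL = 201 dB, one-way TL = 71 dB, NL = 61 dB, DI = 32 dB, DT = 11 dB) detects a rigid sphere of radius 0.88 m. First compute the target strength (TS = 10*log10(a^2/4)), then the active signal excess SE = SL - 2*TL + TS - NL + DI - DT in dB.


Step 1: TS = 10*log10(0.88^2/4) = -7.13 dB
Step 2: SE = SL - 2*TL + TS - NL + DI - DT = 201 - 2*71 + (-7.13) - 61 + 32 - 11 = 11.87

11.87 dB


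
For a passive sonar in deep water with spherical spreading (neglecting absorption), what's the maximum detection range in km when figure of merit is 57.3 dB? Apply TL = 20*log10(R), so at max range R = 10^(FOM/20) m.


At max range FOM = TL, so 20*log10(R) = 57.3
R = 10^(57.3/20) = 732.82 m = 0.73 km

0.73 km


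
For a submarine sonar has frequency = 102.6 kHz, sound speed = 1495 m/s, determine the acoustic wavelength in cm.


lambda = c/f = 1495 / 102600 = 0.0146 m = 1.46 cm

1.46 cm


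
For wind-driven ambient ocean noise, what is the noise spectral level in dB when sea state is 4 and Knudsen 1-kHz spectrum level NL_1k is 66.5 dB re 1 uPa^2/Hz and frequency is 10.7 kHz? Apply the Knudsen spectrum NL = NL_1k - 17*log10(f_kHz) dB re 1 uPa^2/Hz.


NL = NL_1k - 17*log10(f_kHz) = 66.5 - 17*log10(10.7) = 66.5 - (17.5) = 49.0

49.0 dB


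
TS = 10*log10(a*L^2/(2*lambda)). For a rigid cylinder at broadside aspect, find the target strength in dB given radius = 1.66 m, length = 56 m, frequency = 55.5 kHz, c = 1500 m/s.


lambda = 1500/55500 = 0.02703 m
TS = 10*log10(1.66*56^2/(2*0.02703)) = 49.84

49.84 dB


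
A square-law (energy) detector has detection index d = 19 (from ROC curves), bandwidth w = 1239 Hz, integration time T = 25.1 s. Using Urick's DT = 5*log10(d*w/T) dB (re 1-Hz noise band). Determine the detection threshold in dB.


14.86 dB


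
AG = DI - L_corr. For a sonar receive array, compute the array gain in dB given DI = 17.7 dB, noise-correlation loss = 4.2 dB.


13.5 dB


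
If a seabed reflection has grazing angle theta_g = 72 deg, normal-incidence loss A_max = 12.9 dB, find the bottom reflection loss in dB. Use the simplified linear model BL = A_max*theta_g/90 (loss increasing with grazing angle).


BL = A_max * theta_g / 90 = 12.9 * 72 / 90 = 10.32

10.32 dB


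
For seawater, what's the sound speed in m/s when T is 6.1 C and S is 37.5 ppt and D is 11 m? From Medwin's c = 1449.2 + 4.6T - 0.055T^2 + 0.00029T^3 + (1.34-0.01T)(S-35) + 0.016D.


c = 1449.2 + 4.6*6.1 - 0.055*6.1^2 + 0.00029*6.1^3 + (1.34 - 0.01*6.1)*(37.5 - 35) + 0.016*11 = 1478.65

1478.65 m/s


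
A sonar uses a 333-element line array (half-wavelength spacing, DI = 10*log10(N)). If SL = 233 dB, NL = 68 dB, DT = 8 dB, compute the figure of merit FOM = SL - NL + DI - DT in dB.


182.22 dB
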